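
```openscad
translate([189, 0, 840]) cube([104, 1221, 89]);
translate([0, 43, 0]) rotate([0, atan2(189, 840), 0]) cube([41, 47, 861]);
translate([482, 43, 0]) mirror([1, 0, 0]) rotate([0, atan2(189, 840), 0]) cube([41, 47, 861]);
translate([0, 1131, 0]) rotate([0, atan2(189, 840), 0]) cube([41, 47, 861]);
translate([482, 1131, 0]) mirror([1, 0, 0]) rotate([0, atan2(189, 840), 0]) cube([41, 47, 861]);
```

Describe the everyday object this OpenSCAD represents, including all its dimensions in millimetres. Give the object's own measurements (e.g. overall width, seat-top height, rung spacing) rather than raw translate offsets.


A sawhorse. A 104×1221×89 mm beam (x, y, z) sits on two A-frame leg pairs. Each pair is two raked legs of 41×47 mm section (47 mm along y) splaying symmetrically in x. Each leg rises 840 mm vertically over 189 mm of horizontal reach and is 861 mm long along its own axis. Every leg's outer bottom edge rests on the floor and its outer top edge meets a bottom edge of the beam — the left legs (tilting toward +x) meet the beam's −x bottom edge, the right legs (their mirror images, tilting toward −x) meet its +x bottom edge — so the leg tops tuck under the beam, the beam's underside is 840 mm above the floor, and the feet are 482 mm apart outside-to-outside with the beam centred between them. The two leg pairs are set in 43 mm from either end of the beam.


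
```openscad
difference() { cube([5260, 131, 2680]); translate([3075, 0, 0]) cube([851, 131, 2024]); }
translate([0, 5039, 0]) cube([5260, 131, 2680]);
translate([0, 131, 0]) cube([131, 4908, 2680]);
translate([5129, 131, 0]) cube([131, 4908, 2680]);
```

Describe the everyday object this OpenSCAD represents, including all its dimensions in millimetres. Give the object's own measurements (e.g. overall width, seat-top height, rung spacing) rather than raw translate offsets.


A single room: four walls, each 2680 mm tall and 131 mm thick, enclosing an outside footprint 5260×5170 mm (x × y), no floor or roof. The front and back walls (−y and +y sides) run the full x-width; the side walls fit between their inner faces. A door opening 851 mm wide and 2024 mm tall is cut through the front wall from the floor up, its −x edge 3075 mm from the wall's −x end.


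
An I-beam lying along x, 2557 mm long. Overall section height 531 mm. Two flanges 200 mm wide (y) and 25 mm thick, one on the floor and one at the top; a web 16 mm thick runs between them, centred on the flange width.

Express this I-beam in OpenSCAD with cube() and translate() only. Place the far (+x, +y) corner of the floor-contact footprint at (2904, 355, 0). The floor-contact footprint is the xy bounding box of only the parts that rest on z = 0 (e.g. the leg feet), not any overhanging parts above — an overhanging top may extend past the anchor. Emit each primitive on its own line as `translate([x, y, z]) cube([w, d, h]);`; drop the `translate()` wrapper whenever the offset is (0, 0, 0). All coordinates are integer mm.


translate([347, 155, 0]) cube([2557, 200, 25]);
translate([347, 247, 25]) cube([2557, 16, 481]);
translate([347, 155, 506]) cube([2557, 200, 25]);


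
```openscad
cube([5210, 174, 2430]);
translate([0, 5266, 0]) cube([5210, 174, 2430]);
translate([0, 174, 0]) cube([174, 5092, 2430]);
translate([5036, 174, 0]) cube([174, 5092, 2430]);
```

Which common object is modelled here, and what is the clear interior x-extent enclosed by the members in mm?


A house (or room) frame. The interior width is 4862 mm.

Four 2430 mm walls enclosing a rectangle with no floor or roof — a room or house frame. Outside width is 5210 mm and wall thickness is 174 mm, so the interior width is 5210 − 2 × 174 = 4862 mm.


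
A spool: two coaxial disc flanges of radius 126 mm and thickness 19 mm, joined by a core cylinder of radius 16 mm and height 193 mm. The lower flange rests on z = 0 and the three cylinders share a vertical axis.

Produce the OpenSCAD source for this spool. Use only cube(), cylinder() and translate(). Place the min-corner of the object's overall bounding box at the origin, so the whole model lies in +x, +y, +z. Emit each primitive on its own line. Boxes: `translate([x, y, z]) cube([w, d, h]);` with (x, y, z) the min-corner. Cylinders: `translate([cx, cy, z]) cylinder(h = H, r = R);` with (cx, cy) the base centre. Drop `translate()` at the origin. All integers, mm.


translate([126, 126, 0]) cylinder(h = 19, r = 126);
translate([126, 126, 19]) cylinder(h = 193, r = 16);
translate([126, 126, 212]) cylinder(h = 19, r = 126);


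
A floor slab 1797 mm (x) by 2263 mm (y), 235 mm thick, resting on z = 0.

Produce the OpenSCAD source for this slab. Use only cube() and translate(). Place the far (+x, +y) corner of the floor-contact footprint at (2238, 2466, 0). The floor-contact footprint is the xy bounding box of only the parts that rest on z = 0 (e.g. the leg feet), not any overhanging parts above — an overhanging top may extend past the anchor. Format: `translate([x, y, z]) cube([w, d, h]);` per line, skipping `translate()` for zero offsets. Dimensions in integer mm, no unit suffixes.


translate([441, 203, 0]) cube([1797, 2263, 235]);


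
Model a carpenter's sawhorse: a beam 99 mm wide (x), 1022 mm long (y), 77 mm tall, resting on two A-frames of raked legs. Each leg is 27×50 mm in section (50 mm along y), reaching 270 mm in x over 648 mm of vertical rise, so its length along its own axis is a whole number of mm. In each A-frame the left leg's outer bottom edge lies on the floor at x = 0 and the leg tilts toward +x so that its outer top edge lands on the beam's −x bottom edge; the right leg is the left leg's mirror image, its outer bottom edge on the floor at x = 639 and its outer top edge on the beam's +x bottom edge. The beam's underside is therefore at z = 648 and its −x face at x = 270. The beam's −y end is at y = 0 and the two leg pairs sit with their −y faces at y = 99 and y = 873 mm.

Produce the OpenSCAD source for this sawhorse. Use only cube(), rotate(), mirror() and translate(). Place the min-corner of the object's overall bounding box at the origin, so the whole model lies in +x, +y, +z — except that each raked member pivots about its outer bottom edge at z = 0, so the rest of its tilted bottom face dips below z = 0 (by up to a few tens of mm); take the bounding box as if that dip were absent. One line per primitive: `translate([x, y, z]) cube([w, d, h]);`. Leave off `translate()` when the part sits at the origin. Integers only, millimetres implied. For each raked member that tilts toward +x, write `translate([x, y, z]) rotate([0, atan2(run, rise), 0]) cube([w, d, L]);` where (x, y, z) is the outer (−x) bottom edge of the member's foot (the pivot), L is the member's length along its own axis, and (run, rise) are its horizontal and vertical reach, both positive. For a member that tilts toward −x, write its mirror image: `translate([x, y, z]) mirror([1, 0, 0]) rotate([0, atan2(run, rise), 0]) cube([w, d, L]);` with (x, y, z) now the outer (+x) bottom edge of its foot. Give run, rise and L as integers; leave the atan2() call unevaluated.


// leg length = √(270² + 648²) = 702
// right-leg outer foot x = 2·270 + 99 = 639
// beam min-corner = (270, 0, 648)
translate([270, 0, 648]) cube([99, 1022, 77]);
translate([0, 99, 0]) rotate([0, atan2(270, 648), 0]) cube([27, 50, 702]);
translate([639, 99, 0]) mirror([1, 0, 0]) rotate([0, atan2(270, 648), 0]) cube([27, 50, 702]);
translate([0, 873, 0]) rotate([0, atan2(270, 648), 0]) cube([27, 50, 702]);
translate([639, 873, 0]) mirror([1, 0, 0]) rotate([0, atan2(270, 648), 0]) cube([27, 50, 702]);


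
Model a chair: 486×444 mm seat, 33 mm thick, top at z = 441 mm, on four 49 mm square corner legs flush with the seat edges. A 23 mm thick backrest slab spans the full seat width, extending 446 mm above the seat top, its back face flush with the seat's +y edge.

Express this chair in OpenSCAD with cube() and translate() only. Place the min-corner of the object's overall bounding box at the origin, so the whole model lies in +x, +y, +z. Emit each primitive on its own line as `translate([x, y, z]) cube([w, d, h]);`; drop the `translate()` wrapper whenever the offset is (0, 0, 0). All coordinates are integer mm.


translate([0, 0, 408]) cube([486, 444, 33]);
cube([49, 49, 408]);
translate([437, 0, 0]) cube([49, 49, 408]);
translate([0, 395, 0]) cube([49, 49, 408]);
translate([437, 395, 0]) cube([49, 49, 408]);
translate([0, 421, 441]) cube([486, 23, 446]);


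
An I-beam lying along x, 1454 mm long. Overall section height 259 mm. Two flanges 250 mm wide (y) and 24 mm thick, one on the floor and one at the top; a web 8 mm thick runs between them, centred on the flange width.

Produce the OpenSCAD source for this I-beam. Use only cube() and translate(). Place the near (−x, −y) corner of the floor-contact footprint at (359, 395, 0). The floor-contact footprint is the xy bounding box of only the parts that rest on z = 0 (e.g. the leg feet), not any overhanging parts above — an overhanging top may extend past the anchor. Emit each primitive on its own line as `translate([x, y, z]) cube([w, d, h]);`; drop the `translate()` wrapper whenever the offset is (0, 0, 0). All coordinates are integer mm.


translate([359, 395, 0]) cube([1454, 250, 24]);
translate([359, 516, 24]) cube([1454, 8, 211]);
translate([359, 395, 235]) cube([1454, 250, 24]);


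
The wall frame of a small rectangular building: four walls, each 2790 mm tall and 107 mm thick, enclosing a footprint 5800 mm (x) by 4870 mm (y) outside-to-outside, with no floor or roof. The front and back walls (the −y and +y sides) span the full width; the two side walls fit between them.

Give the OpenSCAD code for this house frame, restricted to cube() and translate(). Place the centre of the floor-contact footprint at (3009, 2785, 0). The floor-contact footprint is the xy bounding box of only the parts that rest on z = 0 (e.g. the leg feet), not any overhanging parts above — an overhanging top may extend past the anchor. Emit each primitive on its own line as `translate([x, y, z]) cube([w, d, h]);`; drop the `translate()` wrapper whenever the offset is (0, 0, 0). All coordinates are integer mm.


translate([109, 350, 0]) cube([5800, 107, 2790]);
translate([109, 5113, 0]) cube([5800, 107, 2790]);
translate([109, 457, 0]) cube([107, 4656, 2790]);
translate([5802, 457, 0]) cube([107, 4656, 2790]);


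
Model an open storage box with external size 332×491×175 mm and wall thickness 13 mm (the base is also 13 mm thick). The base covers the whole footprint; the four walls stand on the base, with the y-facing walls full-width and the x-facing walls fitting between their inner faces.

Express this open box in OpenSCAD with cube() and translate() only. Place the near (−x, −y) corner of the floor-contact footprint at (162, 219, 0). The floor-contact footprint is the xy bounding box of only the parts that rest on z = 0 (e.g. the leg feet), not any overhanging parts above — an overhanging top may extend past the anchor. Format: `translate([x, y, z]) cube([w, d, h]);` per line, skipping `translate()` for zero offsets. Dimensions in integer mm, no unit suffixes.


translate([162, 219, 0]) cube([332, 491, 13]);
translate([162, 219, 13]) cube([332, 13, 162]);
translate([162, 697, 13]) cube([332, 13, 162]);
translate([162, 232, 13]) cube([13, 465, 162]);
translate([481, 232, 13]) cube([13, 465, 162]);


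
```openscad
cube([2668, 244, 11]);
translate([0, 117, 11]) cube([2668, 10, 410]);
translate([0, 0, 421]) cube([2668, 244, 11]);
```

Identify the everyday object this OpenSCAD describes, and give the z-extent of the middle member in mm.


An I-beam. The web height is 410 mm.

Two wide flanges with a thin centred web — an I-beam. Overall 432 mm minus two 11 mm flanges gives a web of 432 − 2·11 = 410 mm.


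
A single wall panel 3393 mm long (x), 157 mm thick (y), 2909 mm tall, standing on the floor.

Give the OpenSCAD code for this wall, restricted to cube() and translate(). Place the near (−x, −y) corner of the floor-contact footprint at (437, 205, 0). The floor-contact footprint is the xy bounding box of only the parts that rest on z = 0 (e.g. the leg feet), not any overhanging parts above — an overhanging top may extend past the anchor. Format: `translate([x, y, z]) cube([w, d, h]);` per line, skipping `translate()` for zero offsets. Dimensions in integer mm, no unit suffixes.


translate([437, 205, 0]) cube([3393, 157, 2909]);


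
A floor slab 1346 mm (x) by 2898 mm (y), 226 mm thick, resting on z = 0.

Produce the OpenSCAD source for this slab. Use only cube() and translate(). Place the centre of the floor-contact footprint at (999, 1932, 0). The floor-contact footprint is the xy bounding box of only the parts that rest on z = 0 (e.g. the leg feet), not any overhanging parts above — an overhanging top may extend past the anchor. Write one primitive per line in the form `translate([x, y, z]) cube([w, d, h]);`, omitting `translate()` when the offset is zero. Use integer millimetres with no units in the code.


translate([326, 483, 0]) cube([1346, 2898, 226]);


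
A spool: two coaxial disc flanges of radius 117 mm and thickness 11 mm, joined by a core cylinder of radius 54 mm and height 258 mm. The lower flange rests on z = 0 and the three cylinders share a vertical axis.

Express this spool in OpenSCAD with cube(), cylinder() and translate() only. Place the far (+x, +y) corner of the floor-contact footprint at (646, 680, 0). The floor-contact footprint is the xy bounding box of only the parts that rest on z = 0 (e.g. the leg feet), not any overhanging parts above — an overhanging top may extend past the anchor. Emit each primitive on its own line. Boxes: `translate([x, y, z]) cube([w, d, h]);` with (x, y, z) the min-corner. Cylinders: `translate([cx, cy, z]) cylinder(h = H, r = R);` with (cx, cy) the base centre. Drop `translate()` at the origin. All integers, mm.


translate([529, 563, 0]) cylinder(h = 11, r = 117);
translate([529, 563, 11]) cylinder(h = 258, r = 54);
translate([529, 563, 269]) cylinder(h = 11, r = 117);


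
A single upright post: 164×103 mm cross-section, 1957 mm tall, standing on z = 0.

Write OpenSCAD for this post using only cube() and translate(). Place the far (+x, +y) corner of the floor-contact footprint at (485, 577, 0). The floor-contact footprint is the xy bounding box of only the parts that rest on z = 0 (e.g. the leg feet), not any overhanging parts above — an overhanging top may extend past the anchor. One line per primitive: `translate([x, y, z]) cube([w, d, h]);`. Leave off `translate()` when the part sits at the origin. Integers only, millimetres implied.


translate([321, 474, 0]) cube([164, 103, 1957]);


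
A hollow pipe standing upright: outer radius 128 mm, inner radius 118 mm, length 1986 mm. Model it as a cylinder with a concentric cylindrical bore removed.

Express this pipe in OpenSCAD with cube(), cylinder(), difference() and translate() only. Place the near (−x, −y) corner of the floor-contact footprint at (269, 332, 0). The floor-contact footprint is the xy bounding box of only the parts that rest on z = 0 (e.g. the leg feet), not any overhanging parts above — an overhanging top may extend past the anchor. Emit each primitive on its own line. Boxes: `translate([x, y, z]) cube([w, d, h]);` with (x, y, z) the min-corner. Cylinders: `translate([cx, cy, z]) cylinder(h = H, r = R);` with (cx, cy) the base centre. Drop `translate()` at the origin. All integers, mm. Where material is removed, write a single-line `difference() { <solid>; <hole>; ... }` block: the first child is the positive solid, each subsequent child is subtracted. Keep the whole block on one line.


difference() { translate([397, 460, 0]) cylinder(h = 1986, r = 128); translate([397, 460, 0]) cylinder(h = 1986, r = 118); }


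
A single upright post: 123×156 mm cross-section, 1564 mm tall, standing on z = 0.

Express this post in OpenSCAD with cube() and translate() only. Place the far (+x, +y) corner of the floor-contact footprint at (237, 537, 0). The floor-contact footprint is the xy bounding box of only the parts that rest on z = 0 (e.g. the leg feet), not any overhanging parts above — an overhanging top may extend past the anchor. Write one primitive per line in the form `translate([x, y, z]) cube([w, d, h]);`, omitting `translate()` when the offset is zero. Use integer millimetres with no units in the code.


translate([114, 381, 0]) cube([123, 156, 1564]);


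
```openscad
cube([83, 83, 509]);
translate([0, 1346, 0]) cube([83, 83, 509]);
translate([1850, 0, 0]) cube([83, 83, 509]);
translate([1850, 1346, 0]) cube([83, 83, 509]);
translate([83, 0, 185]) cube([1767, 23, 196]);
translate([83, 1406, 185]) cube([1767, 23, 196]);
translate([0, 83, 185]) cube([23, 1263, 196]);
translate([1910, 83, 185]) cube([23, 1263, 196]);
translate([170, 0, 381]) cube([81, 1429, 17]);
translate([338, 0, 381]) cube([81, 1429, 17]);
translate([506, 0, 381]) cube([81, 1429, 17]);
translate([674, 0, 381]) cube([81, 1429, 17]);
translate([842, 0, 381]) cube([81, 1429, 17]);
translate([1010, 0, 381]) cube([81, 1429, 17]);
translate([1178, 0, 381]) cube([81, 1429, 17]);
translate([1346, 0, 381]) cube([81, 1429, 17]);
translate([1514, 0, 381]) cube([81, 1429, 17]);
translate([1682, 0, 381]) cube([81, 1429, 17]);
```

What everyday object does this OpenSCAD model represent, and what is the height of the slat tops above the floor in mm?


A bed frame. The slat-top height is 398 mm.

Four posts, four rails, and a row of slats — a bed frame. Slats sit on the rails at z = 185 + 196 = 381; with slat thickness 17, the top is 398 mm.


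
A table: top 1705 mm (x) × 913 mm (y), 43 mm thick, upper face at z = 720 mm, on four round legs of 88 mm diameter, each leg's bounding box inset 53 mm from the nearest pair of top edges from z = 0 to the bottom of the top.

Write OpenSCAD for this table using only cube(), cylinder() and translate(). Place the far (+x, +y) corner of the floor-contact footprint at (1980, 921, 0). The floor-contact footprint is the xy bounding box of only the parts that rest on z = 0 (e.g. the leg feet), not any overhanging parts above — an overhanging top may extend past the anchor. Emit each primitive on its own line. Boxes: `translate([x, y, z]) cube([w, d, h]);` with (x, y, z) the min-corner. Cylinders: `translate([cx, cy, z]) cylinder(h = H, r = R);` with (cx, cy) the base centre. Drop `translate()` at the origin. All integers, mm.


translate([328, 61, 677]) cube([1705, 913, 43]);
translate([425, 158, 0]) cylinder(h = 677, r = 44);
translate([1936, 158, 0]) cylinder(h = 677, r = 44);
translate([425, 877, 0]) cylinder(h = 677, r = 44);
translate([1936, 877, 0]) cylinder(h = 677, r = 44);


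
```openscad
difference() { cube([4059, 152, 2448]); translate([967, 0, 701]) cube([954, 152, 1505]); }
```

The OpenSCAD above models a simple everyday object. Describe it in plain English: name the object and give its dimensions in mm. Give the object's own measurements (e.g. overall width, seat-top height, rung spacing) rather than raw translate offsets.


A wall 4059 mm long (x), 152 mm thick (y), 2448 mm tall, with a rectangular window opening cut through it. The opening is 954 mm wide and 1505 mm tall; its sill is at z = 701 mm and its near (−x) edge is 967 mm from the wall's −x end. The opening passes through the full wall thickness.


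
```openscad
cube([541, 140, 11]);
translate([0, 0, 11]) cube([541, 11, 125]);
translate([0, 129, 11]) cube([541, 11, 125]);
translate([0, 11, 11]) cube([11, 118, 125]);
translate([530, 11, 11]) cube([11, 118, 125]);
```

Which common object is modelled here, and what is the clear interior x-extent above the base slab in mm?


An open box. The internal width is 519 mm.

A 541×140 base slab with four walls standing on it — an open box. The base is 541 mm wide and the walls are 11 mm thick, so the internal width is 541 − 2 × 11 = 519 mm.


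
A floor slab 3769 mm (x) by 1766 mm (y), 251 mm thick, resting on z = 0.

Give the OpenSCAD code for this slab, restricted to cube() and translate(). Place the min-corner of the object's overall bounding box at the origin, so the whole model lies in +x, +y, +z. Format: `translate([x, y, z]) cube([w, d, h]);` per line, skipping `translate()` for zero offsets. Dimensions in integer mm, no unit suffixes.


cube([3769, 1766, 251]);


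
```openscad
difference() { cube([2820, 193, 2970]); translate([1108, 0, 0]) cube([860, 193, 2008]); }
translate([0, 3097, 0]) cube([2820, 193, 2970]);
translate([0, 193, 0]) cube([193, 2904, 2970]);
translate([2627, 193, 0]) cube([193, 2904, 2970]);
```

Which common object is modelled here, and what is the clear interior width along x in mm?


A single room. The interior width is 2434 mm.

Four walls enclosing a rectangle with a door in the front wall — a room. Outside width 2820 minus two 193 mm walls gives 2434 mm.


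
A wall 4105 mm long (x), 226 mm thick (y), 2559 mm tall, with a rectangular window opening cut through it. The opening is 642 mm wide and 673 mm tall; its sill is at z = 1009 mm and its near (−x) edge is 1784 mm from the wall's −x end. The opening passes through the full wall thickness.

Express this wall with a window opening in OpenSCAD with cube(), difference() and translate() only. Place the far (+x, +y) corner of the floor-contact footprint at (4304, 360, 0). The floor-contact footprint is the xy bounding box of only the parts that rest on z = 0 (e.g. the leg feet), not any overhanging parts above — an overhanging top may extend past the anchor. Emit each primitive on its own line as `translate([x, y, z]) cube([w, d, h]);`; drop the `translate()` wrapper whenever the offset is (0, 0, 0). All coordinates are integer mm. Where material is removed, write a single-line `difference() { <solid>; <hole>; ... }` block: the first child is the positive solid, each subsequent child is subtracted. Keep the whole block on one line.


difference() { translate([199, 134, 0]) cube([4105, 226, 2559]); translate([1983, 134, 1009]) cube([642, 226, 673]); }


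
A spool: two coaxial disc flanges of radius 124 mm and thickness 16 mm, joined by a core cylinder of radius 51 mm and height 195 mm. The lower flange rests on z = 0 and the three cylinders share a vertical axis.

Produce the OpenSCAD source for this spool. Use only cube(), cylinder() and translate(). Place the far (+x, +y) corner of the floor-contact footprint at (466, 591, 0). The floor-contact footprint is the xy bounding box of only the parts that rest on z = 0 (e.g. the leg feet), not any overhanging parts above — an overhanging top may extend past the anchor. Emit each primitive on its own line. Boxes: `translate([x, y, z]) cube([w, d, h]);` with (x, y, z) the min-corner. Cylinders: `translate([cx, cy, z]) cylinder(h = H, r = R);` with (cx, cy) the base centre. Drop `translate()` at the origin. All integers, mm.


translate([342, 467, 0]) cylinder(h = 16, r = 124);
translate([342, 467, 16]) cylinder(h = 195, r = 51);
translate([342, 467, 211]) cylinder(h = 16, r = 124);


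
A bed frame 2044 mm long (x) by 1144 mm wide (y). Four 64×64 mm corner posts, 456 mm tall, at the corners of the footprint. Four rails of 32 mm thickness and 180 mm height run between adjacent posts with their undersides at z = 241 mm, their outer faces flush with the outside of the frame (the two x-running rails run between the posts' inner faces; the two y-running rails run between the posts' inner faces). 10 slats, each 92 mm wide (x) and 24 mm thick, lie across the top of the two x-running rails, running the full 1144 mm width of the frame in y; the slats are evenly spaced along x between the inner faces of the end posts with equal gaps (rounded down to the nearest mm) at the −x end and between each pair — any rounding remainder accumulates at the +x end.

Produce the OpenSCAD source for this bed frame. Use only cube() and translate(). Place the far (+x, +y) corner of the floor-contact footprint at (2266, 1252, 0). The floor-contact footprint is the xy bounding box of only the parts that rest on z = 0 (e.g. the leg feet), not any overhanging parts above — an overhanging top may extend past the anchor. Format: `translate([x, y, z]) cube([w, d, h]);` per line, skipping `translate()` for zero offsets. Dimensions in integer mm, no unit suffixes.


translate([222, 108, 0]) cube([64, 64, 456]);
translate([222, 1188, 0]) cube([64, 64, 456]);
translate([2202, 108, 0]) cube([64, 64, 456]);
translate([2202, 1188, 0]) cube([64, 64, 456]);
translate([286, 108, 241]) cube([1916, 32, 180]);
translate([286, 1220, 241]) cube([1916, 32, 180]);
translate([222, 172, 241]) cube([32, 1016, 180]);
translate([2234, 172, 241]) cube([32, 1016, 180]);
translate([376, 108, 421]) cube([92, 1144, 24]);
translate([558, 108, 421]) cube([92, 1144, 24]);
translate([740, 108, 421]) cube([92, 1144, 24]);
translate([922, 108, 421]) cube([92, 1144, 24]);
translate([1104, 108, 421]) cube([92, 1144, 24]);
translate([1286, 108, 421]) cube([92, 1144, 24]);
translate([1468, 108, 421]) cube([92, 1144, 24]);
translate([1650, 108, 421]) cube([92, 1144, 24]);
translate([1832, 108, 421]) cube([92, 1144, 24]);
translate([2014, 108, 421]) cube([92, 1144, 24]);


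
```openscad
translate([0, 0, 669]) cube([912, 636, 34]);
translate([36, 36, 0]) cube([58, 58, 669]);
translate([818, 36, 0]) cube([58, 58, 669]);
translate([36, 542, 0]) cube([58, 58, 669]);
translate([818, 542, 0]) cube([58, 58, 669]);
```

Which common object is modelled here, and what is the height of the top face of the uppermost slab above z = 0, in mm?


A table. The table height is 703 mm.

A 912×636×34 slab sits at z = 669 on four 58 mm square posts — a table. The top surface is at 669 + 34 = 703 mm.


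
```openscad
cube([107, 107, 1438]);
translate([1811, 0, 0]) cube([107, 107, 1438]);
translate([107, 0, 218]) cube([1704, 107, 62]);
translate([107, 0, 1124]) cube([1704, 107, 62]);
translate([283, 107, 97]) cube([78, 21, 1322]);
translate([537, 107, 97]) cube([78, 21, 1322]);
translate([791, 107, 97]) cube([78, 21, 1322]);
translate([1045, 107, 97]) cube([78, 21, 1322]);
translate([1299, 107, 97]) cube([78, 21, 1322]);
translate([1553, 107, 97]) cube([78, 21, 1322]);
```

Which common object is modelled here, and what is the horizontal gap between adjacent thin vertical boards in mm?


A fence section. The picket gap is 176 mm.

Two posts, two rails, 6 pickets — a fence section. Span 1704 mm holds 6 pickets of 78 mm with 7 equal gaps: ⌊(1704 − 6·78) / 7⌋ = 176 mm.


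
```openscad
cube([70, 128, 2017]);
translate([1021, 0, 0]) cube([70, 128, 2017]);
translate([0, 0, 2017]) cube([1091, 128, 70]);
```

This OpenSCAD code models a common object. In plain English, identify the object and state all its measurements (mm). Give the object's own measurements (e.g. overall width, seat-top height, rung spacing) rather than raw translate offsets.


A door frame. The clear opening is 951 mm wide and 2017 mm high. Two 70 mm wide jambs, 128 mm deep, stand either side of the opening from the floor to the top of the opening. A 70 mm thick head sits across the top of both jambs, spanning the full outside width of the frame.


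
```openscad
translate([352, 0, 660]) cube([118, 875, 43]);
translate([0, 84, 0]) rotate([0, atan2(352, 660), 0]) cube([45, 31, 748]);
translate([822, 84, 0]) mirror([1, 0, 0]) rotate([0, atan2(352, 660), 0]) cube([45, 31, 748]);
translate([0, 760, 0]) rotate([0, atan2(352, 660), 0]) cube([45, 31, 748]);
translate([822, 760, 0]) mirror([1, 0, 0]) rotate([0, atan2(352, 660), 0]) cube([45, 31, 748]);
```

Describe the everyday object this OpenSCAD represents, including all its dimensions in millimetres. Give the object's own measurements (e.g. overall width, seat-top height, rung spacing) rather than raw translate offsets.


A sawhorse. A 118×875×43 mm beam (x, y, z) sits on two A-frame leg pairs. Each pair is two raked legs of 45×31 mm section (31 mm along y) splaying symmetrically in x. Each leg rises 660 mm vertically over 352 mm of horizontal reach and is 748 mm long along its own axis. Every leg's outer bottom edge rests on the floor and its outer top edge meets a bottom edge of the beam — the left legs (tilting toward +x) meet the beam's −x bottom edge, the right legs (their mirror images, tilting toward −x) meet its +x bottom edge — so the leg tops tuck under the beam, the beam's underside is 660 mm above the floor, and the feet are 822 mm apart outside-to-outside with the beam centred between them. The two leg pairs are set in 84 mm from either end of the beam.


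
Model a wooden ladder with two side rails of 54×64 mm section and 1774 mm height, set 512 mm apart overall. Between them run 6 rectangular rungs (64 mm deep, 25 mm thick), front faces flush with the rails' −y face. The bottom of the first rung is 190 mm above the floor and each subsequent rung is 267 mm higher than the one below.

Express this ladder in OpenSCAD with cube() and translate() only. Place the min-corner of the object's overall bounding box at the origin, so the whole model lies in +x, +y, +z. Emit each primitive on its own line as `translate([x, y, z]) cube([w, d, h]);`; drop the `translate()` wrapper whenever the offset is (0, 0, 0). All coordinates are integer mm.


// rung span = 512 - 2*54 = 404
// rung[k] z = 190 + k*267
cube([54, 64, 1774]);
translate([458, 0, 0]) cube([54, 64, 1774]);
translate([54, 0, 190]) cube([404, 64, 25]);
translate([54, 0, 457]) cube([404, 64, 25]);
translate([54, 0, 724]) cube([404, 64, 25]);
translate([54, 0, 991]) cube([404, 64, 25]);
translate([54, 0, 1258]) cube([404, 64, 25]);
translate([54, 0, 1525]) cube([404, 64, 25]);


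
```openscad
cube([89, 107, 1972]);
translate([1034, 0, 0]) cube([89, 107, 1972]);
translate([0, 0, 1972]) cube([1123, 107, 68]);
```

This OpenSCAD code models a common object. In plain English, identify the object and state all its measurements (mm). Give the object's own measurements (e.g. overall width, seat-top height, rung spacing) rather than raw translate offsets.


A door frame. The clear opening is 945 mm wide and 1972 mm high. Two 89 mm wide jambs, 107 mm deep, stand either side of the opening from the floor to the top of the opening. A 68 mm thick head sits across the top of both jambs, spanning the full outside width of the frame.


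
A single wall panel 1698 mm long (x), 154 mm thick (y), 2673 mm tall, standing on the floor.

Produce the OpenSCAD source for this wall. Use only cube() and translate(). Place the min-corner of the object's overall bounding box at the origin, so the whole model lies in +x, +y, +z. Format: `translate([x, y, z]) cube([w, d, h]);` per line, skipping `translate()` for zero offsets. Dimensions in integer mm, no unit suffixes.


cube([1698, 154, 2673]);


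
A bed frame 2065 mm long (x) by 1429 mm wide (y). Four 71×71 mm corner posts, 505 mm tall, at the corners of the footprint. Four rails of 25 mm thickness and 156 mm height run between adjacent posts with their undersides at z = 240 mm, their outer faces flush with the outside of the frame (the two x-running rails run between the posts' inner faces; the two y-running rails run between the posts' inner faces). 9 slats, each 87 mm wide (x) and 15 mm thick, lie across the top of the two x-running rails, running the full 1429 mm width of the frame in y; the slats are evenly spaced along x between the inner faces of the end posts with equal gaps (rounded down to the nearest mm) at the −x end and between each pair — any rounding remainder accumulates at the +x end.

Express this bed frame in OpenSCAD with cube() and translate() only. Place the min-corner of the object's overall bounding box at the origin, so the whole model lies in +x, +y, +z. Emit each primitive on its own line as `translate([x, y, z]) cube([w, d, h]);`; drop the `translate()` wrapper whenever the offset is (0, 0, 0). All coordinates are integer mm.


// slat z = rail_z + rail_h = 240 + 156 = 396
// slat gap = ⌊(1923 − 9·87) / 10⌋ = 114
cube([71, 71, 505]);
translate([0, 1358, 0]) cube([71, 71, 505]);
translate([1994, 0, 0]) cube([71, 71, 505]);
translate([1994, 1358, 0]) cube([71, 71, 505]);
translate([71, 0, 240]) cube([1923, 25, 156]);
translate([71, 1404, 240]) cube([1923, 25, 156]);
translate([0, 71, 240]) cube([25, 1287, 156]);
translate([2040, 71, 240]) cube([25, 1287, 156]);
translate([185, 0, 396]) cube([87, 1429, 15]);
translate([386, 0, 396]) cube([87, 1429, 15]);
translate([587, 0, 396]) cube([87, 1429, 15]);
translate([788, 0, 396]) cube([87, 1429, 15]);
translate([989, 0, 396]) cube([87, 1429, 15]);
translate([1190, 0, 396]) cube([87, 1429, 15]);
translate([1391, 0, 396]) cube([87, 1429, 15]);
translate([1592, 0, 396]) cube([87, 1429, 15]);
translate([1793, 0, 396]) cube([87, 1429, 15]);


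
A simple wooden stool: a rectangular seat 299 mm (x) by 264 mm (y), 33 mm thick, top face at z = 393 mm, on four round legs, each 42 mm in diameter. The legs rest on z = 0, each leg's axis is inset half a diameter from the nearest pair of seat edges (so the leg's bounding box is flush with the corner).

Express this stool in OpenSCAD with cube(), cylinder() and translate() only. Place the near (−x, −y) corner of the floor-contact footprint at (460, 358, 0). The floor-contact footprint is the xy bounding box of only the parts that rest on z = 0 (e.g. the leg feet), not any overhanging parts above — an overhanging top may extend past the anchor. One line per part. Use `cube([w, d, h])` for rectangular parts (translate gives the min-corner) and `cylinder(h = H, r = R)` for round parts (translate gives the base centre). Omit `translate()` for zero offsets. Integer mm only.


// leg_h = 393 - 33 = 360
translate([460, 358, 360]) cube([299, 264, 33]);
translate([481, 379, 0]) cylinder(h = 360, r = 21);
translate([738, 379, 0]) cylinder(h = 360, r = 21);
translate([481, 601, 0]) cylinder(h = 360, r = 21);
translate([738, 601, 0]) cylinder(h = 360, r = 21);


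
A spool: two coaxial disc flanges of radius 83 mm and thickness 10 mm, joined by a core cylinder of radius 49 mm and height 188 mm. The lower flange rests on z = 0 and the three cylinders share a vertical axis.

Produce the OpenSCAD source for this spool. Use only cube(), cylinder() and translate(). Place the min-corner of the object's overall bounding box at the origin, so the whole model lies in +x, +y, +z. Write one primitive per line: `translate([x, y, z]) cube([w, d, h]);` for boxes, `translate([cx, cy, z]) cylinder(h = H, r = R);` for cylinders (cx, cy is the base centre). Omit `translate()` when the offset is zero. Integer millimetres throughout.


translate([83, 83, 0]) cylinder(h = 10, r = 83);
translate([83, 83, 10]) cylinder(h = 188, r = 49);
translate([83, 83, 198]) cylinder(h = 10, r = 83);


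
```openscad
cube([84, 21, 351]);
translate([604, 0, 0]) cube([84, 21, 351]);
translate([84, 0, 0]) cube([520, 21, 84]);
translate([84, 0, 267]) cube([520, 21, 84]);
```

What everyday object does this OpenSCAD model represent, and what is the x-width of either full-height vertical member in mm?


A picture frame. The border width is 84 mm.

Four thin pieces enclosing a rectangular opening — a picture frame. The two full-height stiles are 351 mm tall; the top rail sits at z = 267 and is 84 mm tall, so the border above the opening is 351 − 267 = 84 mm, matching the stile x-width.


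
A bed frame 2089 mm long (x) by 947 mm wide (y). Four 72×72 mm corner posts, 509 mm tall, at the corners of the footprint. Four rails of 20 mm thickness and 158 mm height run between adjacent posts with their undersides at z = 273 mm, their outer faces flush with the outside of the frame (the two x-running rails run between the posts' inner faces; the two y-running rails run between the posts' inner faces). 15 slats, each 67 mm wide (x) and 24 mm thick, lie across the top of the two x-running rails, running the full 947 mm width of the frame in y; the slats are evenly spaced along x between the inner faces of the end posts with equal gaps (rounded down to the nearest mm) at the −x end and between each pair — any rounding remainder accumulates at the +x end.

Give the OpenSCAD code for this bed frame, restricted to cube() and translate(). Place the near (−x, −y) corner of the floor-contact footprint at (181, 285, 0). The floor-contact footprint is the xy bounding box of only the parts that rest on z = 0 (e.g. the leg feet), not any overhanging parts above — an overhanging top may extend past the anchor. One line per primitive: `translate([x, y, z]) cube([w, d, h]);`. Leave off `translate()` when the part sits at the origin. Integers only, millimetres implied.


translate([181, 285, 0]) cube([72, 72, 509]);
translate([181, 1160, 0]) cube([72, 72, 509]);
translate([2198, 285, 0]) cube([72, 72, 509]);
translate([2198, 1160, 0]) cube([72, 72, 509]);
translate([253, 285, 273]) cube([1945, 20, 158]);
translate([253, 1212, 273]) cube([1945, 20, 158]);
translate([181, 357, 273]) cube([20, 803, 158]);
translate([2250, 357, 273]) cube([20, 803, 158]);
translate([311, 285, 431]) cube([67, 947, 24]);
translate([436, 285, 431]) cube([67, 947, 24]);
translate([561, 285, 431]) cube([67, 947, 24]);
translate([686, 285, 431]) cube([67, 947, 24]);
translate([811, 285, 431]) cube([67, 947, 24]);
translate([936, 285, 431]) cube([67, 947, 24]);
translate([1061, 285, 431]) cube([67, 947, 24]);
translate([1186, 285, 431]) cube([67, 947, 24]);
translate([1311, 285, 431]) cube([67, 947, 24]);
translate([1436, 285, 431]) cube([67, 947, 24]);
translate([1561, 285, 431]) cube([67, 947, 24]);
translate([1686, 285, 431]) cube([67, 947, 24]);
translate([1811, 285, 431]) cube([67, 947, 24]);
translate([1936, 285, 431]) cube([67, 947, 24]);
translate([2061, 285, 431]) cube([67, 947, 24]);


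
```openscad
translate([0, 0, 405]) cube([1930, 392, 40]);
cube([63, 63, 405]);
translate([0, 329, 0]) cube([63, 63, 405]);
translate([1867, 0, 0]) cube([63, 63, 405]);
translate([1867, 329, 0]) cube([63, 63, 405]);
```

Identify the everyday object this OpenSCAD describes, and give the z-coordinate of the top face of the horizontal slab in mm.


A bench. The seat-top height is 445 mm.

A long slab on four corner posts — a bench. The slab sits at z = 405 with thickness 40, so the top is 405 + 40 = 445 mm.


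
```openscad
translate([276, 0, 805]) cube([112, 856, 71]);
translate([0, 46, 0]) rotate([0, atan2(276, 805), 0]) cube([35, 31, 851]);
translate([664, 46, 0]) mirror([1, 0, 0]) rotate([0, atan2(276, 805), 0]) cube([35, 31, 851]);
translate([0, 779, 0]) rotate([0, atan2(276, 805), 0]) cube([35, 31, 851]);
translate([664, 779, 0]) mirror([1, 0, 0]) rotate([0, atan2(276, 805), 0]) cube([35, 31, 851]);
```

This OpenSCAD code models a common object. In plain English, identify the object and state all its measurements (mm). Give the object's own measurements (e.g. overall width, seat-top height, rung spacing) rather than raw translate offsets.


A sawhorse. A 112×856×71 mm beam (x, y, z) sits on two A-frame leg pairs. Each pair is two raked legs of 35×31 mm section (31 mm along y) splaying symmetrically in x. Each leg rises 805 mm vertically over 276 mm of horizontal reach and is 851 mm long along its own axis. Every leg's outer bottom edge rests on the floor and its outer top edge meets a bottom edge of the beam — the left legs (tilting toward +x) meet the beam's −x bottom edge, the right legs (their mirror images, tilting toward −x) meet its +x bottom edge — so the leg tops tuck under the beam, the beam's underside is 805 mm above the floor, and the feet are 664 mm apart outside-to-outside with the beam centred between them. The two leg pairs are set in 46 mm from either end of the beam.


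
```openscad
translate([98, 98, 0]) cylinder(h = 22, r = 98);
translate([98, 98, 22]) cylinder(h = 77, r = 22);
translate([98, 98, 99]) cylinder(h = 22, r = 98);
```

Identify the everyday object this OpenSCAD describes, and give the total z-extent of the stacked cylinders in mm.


A spool. The overall height is 121 mm.

Three coaxial cylinders, large–small–large — a spool. Two 22 mm flanges and a 77 mm core give 22 + 77 + 22 = 121 mm.


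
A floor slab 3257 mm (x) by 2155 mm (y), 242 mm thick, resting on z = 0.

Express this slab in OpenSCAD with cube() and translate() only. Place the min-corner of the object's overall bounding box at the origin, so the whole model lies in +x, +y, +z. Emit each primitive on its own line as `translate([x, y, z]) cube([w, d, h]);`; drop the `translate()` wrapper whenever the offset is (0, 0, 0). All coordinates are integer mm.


cube([3257, 2155, 242]);
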